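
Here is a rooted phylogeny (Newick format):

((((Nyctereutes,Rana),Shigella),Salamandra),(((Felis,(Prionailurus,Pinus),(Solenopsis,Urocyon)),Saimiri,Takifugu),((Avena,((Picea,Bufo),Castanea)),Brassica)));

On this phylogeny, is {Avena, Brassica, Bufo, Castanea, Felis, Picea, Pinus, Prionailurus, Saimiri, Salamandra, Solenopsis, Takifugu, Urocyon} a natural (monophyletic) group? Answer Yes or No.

No

The MRCA of the listed taxa is the root, so the smallest clade containing them is the whole tree.
That clade also contains Nyctereutes, Rana, Shigella, which are not in the proposed group, so the group is not monophyletic.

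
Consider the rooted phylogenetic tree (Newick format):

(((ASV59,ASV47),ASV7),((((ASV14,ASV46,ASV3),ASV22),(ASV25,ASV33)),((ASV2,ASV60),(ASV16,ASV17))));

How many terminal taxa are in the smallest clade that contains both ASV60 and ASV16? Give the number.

4

The MRCA of ASV60 and ASV16 is the node subtending ((ASV2,ASV60),(ASV16,ASV17)).
That clade contains 4 terminal taxa: ASV16, ASV17, ASV2, ASV60.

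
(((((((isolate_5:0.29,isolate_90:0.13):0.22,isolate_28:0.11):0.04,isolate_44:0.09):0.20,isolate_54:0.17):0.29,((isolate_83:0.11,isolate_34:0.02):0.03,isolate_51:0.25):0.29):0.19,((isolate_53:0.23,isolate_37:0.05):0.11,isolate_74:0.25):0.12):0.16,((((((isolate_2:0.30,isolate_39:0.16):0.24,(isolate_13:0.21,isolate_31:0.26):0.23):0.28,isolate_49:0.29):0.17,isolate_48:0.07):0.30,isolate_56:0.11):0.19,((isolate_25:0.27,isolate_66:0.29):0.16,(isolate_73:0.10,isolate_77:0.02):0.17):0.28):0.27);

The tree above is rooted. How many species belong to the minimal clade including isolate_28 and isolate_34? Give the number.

8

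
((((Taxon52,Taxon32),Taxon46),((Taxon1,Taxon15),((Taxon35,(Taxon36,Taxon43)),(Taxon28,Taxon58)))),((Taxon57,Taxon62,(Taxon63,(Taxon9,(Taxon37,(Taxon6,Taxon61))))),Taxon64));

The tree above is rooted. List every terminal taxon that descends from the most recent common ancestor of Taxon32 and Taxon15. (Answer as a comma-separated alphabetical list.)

Taxon1, Taxon15, Taxon28, Taxon32, Taxon35, Taxon36, Taxon43, Taxon46, Taxon52, Taxon58

Tracing Taxon32: it sits inside (Taxon52,Taxon32).
Tracing Taxon15: it sits inside (Taxon1,Taxon15).
The smallest clade enclosing both is (((Taxon52,Taxon32),Taxon46),((Taxon1,Taxon15),((Taxon35,(Taxon36,Taxon43)),(Taxon28,Taxon58)))); the answer is its 10 terminal taxa in alphabetical order.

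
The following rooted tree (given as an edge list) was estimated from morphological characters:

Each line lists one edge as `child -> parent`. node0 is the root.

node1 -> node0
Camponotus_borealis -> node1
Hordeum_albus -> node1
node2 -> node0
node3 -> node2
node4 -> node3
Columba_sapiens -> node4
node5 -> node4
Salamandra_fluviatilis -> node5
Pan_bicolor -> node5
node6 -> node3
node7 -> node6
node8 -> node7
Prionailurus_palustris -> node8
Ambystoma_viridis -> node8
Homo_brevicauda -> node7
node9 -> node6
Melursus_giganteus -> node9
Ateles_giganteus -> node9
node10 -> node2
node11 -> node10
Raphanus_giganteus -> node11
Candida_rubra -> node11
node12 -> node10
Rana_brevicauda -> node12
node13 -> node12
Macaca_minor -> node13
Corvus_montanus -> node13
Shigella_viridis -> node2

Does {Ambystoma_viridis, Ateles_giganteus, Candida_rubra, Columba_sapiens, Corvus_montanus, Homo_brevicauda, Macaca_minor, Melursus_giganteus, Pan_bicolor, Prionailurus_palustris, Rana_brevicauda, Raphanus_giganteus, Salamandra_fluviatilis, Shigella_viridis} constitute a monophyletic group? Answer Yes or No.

Yes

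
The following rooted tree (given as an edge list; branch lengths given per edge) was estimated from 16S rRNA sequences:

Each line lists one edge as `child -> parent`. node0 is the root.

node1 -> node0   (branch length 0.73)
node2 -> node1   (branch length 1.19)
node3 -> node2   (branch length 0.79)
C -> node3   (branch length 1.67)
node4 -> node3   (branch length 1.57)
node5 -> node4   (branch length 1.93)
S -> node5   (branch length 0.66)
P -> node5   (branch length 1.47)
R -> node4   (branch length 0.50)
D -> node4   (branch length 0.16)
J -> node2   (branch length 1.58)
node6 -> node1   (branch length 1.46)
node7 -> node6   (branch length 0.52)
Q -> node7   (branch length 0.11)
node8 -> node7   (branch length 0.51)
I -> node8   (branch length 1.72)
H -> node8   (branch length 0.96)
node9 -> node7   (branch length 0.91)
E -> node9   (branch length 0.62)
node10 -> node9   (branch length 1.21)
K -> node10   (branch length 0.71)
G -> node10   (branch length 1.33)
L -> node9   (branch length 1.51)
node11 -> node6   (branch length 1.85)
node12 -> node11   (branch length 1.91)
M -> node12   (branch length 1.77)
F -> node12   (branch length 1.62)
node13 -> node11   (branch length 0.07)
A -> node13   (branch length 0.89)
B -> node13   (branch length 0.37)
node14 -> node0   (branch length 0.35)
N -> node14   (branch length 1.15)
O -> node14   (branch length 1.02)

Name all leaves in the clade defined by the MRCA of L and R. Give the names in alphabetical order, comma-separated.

A, B, C, D, E, F, G, H, I, J, K, L, M, P, Q, R, S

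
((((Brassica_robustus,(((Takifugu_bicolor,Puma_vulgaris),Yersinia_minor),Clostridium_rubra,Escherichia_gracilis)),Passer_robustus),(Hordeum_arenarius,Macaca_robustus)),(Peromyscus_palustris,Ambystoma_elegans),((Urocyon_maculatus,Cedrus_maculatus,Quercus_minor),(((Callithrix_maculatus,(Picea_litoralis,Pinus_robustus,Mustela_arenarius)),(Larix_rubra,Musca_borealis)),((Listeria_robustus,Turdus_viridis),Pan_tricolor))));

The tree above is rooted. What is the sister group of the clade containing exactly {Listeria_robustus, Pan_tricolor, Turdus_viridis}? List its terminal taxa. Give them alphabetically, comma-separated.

The clade containing exactly {Listeria_robustus, Pan_tricolor, Turdus_viridis} attaches to the tree at the node subtending (((Callithrix_maculatus,(Picea_litoralis,Pinus_robustus,Mustela_arenarius)),(Larix_rubra,Musca_borealis)),((Listeria_robustus,Turdus_viridis),Pan_tricolor)).
The other lineage descending from that same node — the sister group — is ((Callithrix_maculatus,(Picea_litoralis,Pinus_robustus,Mustela_arenarius)),(Larix_rubra,Musca_borealis)); its 6 tips in alphabetical order are the answer.

Callithrix_maculatus, Larix_rubra, Musca_borealis, Mustela_arenarius, Picea_litoralis, Pinus_robustus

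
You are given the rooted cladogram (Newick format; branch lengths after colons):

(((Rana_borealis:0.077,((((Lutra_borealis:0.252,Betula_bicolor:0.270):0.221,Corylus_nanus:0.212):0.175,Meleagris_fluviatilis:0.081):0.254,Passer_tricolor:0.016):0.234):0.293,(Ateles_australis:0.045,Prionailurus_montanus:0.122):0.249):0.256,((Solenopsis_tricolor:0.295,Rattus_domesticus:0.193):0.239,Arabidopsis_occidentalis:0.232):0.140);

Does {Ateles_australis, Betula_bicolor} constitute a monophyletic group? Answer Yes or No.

No

The MRCA of the listed taxa subtends ((Rana_borealis,((((Lutra_borealis,Betula_bicolor),Corylus_nanus),Meleagris_fluviatilis),Passer_tricolor)),(Ateles_australis,Prionailurus_montanus)).
That clade also contains Corylus_nanus, Lutra_borealis, Meleagris_fluviatilis, Passer_tricolor, Prionailurus_montanus, Rana_borealis, which are not in the proposed group, so the group is not monophyletic.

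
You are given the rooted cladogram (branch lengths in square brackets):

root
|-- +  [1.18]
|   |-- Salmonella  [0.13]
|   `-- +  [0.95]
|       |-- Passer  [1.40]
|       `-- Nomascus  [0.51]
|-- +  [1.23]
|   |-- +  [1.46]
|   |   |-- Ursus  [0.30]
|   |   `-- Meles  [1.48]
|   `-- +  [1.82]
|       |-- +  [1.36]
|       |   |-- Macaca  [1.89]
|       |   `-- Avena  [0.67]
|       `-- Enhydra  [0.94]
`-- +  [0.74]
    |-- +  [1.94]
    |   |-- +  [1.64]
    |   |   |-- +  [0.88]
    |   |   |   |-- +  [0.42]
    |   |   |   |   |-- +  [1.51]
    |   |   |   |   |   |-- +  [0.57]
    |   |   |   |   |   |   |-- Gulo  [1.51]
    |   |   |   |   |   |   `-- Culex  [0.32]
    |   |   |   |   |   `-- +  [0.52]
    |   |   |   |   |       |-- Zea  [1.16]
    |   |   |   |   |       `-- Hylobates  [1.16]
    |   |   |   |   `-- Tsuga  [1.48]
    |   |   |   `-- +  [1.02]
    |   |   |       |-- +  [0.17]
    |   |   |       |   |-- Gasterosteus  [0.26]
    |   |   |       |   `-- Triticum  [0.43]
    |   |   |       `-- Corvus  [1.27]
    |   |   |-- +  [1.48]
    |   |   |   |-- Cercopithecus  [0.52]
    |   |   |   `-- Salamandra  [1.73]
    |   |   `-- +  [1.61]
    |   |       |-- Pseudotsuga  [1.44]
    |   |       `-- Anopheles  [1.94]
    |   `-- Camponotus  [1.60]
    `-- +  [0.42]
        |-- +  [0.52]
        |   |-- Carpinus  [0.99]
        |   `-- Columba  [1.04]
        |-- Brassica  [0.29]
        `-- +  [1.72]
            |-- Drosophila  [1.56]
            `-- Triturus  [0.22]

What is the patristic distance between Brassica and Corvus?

7.46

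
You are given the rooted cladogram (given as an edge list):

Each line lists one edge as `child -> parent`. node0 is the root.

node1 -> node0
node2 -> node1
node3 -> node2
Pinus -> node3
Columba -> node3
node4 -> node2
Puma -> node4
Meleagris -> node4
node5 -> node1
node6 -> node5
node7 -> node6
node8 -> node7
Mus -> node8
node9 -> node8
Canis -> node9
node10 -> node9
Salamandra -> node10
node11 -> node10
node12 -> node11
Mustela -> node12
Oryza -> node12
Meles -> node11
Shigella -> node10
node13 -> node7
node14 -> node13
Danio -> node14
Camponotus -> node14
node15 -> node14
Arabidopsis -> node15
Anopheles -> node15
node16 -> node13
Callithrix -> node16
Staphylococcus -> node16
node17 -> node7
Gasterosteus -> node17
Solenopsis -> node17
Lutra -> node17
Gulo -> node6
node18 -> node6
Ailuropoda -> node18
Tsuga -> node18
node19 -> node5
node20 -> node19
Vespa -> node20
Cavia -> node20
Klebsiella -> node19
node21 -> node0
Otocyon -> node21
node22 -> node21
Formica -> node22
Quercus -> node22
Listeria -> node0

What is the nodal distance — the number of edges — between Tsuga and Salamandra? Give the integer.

7

The MRCA of Tsuga and Salamandra is the node subtending (((Mus,(Canis,(Salamandra,((Mustela,Oryza),Meles),Shigella))),((Danio,Camponotus,(Arabidopsis,Anopheles)),(Callithrix,Staphylococcus)),(Gasterosteus,Solenopsis,Lutra)),Gulo,(Ailuropoda,Tsuga)).
From Tsuga up to that node: 2 branches. From Salamandra up to the same node: 5 branches. Total: 2 + 5 = 7.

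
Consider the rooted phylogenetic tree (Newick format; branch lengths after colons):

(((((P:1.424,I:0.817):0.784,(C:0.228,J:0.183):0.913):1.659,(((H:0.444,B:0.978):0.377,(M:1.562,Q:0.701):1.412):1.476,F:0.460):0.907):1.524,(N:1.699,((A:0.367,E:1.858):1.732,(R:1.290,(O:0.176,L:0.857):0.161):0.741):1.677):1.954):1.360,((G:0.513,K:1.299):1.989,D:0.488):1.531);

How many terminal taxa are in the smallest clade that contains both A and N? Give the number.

6

The MRCA of A and N is the node subtending (N,((A,E),(R,(O,L)))).
That clade contains 6 terminal taxa: A, E, L, N, O, R.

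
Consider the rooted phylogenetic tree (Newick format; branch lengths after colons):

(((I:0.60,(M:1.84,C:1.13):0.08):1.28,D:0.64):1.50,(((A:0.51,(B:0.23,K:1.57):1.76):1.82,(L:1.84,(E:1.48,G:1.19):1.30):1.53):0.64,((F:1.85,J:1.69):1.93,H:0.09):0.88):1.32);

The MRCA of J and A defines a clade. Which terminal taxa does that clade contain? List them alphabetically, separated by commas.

A, B, E, F, G, H, J, K, L

Tracing J: it sits inside (F,J).
Tracing A: it sits inside (A,(B,K)).
The smallest clade enclosing both is (((A,(B,K)),(L,(E,G))),((F,J),H)); the answer is its 9 terminal taxa in alphabetical order.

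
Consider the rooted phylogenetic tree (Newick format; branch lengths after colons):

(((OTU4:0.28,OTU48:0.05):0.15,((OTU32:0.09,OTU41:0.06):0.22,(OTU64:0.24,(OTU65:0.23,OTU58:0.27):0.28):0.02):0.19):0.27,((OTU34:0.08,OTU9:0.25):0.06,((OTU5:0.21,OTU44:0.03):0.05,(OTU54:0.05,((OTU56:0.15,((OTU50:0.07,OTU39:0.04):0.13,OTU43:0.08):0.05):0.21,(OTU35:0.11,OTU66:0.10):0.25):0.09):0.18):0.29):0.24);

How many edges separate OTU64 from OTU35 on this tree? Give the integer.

10

The MRCA of OTU64 and OTU35 is the root of the tree.
From OTU64 up to that node: 4 branches. From OTU35 up to the same node: 6 branches. Total: 4 + 6 = 10.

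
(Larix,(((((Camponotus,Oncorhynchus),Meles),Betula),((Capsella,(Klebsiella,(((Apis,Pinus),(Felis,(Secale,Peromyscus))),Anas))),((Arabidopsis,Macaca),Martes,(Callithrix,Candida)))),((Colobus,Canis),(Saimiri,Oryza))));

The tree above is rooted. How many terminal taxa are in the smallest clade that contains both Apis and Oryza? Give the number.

The MRCA of Apis and Oryza is the node subtending (((((Camponotus,Oncorhynchus),Meles),Betula),((Capsella,(Klebsiella,(((Apis,Pinus),(Felis,(Secale,Peromyscus))),Anas))),((Arabidopsis,Macaca),Martes,(Callithrix,Candida)))),((Colobus,Canis),(Saimiri,Oryza))).
That clade contains 21 terminal taxa: Anas, Apis, Arabidopsis, Betula, Callithrix, Camponotus, Candida, Canis, Capsella, Colobus, Felis, Klebsiella, Macaca, Martes, Meles, Oncorhynchus, Oryza, Peromyscus, Pinus, Saimiri, Secale.

21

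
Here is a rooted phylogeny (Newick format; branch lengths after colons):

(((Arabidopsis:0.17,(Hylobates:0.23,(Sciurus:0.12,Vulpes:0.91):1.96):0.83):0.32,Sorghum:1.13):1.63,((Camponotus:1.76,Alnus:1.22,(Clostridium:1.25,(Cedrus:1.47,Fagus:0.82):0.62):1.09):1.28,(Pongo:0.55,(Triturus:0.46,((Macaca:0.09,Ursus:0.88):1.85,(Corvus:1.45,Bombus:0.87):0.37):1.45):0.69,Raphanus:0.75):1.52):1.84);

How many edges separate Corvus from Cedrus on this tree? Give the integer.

9

The MRCA of Corvus and Cedrus is the node subtending ((Camponotus,Alnus,(Clostridium,(Cedrus,Fagus))),(Pongo,(Triturus,((Macaca,Ursus),(Corvus,Bombus))),Raphanus)).
From Corvus up to that node: 5 branches. From Cedrus up to the same node: 4 branches. Total: 5 + 4 = 9.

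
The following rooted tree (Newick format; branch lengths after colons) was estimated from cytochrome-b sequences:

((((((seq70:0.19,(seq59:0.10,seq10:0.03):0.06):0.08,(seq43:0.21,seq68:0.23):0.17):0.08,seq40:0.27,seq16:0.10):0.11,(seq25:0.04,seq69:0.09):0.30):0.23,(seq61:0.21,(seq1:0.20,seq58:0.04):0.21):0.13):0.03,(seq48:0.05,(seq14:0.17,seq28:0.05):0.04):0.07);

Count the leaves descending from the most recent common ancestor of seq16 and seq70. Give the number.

7

The MRCA of seq16 and seq70 is the node subtending (((seq70,(seq59,seq10)),(seq43,seq68)),seq40,seq16).
That clade contains 7 terminal taxa: seq10, seq16, seq40, seq43, seq59, seq68, seq70.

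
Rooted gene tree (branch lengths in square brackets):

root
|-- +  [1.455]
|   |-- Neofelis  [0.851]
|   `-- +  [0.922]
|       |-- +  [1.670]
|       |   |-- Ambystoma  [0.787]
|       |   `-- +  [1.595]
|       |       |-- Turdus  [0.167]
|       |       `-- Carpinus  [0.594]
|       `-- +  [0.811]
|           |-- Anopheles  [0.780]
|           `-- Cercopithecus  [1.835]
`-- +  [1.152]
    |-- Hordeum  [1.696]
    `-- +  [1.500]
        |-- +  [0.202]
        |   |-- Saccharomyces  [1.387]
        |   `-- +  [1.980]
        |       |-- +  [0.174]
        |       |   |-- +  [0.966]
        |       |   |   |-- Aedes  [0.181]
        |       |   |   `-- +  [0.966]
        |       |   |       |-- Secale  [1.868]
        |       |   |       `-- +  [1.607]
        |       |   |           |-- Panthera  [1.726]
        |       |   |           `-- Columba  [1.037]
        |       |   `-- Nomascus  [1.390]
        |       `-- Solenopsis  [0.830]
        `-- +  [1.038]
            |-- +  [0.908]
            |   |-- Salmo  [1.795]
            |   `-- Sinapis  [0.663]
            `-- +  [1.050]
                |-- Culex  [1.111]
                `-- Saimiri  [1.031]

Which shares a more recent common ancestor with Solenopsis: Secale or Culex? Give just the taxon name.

The MRCA of Solenopsis and Secale subtends (((Aedes,(Secale,(Panthera,Columba))),Nomascus),Solenopsis) (6 taxa).
The MRCA of Solenopsis and Culex subtends ((Saccharomyces,(((Aedes,(Secale,(Panthera,Columba))),Nomascus),Solenopsis)),((Salmo,Sinapis),(Culex,Saimiri))) (11 taxa).
The first is nested inside the second, so Solenopsis shares a more recent common ancestor with Secale.

Secale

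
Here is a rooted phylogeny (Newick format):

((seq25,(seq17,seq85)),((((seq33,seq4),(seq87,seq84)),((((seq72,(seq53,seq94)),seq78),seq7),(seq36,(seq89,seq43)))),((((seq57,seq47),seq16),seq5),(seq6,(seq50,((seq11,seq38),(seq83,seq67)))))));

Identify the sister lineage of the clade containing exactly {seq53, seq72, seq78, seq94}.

The clade containing exactly {seq53, seq72, seq78, seq94} attaches to the tree at the node subtending (((seq72,(seq53,seq94)),seq78),seq7).
The other lineage descending from that same node — the sister group — is the single tip seq7.

seq7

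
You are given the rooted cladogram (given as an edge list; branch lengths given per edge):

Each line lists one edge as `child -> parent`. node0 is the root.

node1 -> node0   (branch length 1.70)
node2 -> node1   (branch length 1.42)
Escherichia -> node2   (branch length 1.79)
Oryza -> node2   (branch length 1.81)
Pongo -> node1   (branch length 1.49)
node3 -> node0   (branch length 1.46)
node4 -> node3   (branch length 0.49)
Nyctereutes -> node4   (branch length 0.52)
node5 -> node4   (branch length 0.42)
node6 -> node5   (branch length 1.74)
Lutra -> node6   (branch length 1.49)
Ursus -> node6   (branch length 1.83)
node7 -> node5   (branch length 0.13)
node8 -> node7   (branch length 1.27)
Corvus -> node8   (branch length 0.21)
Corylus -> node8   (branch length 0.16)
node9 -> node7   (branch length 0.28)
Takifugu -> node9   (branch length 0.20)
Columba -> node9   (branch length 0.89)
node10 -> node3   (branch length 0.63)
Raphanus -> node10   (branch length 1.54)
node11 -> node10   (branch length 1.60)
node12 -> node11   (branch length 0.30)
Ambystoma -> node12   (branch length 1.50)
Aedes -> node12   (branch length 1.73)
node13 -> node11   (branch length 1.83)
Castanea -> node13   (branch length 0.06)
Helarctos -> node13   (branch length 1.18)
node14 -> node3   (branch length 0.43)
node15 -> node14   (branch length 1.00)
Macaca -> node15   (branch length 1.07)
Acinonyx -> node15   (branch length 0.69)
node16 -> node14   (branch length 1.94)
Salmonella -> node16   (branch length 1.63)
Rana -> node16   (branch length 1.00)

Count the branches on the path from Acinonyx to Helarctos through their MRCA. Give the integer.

7

The MRCA of Acinonyx and Helarctos is the node subtending ((Nyctereutes,((Lutra,Ursus),((Corvus,Corylus),(Takifugu,Columba)))),(Raphanus,((Ambystoma,Aedes),(Castanea,Helarctos))),((Macaca,Acinonyx),(Salmonella,Rana))).
From Acinonyx up to that node: 3 branches. From Helarctos up to the same node: 4 branches. Total: 3 + 4 = 7.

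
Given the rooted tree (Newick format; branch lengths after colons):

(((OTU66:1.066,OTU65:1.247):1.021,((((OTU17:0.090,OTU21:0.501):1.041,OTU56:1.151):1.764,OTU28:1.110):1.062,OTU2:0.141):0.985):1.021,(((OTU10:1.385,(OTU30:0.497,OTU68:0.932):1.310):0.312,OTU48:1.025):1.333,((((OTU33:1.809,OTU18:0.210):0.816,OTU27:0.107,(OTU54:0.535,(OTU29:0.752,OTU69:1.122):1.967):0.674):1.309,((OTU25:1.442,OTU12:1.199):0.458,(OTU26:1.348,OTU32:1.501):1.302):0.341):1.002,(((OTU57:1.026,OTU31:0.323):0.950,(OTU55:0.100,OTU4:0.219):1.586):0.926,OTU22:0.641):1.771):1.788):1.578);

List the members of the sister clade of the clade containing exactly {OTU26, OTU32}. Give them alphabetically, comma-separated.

The clade containing exactly {OTU26, OTU32} attaches to the tree at the node subtending ((OTU25,OTU12),(OTU26,OTU32)).
The other lineage descending from that same node — the sister group — is (OTU25,OTU12); its 2 tips in alphabetical order are the answer.

OTU12, OTU25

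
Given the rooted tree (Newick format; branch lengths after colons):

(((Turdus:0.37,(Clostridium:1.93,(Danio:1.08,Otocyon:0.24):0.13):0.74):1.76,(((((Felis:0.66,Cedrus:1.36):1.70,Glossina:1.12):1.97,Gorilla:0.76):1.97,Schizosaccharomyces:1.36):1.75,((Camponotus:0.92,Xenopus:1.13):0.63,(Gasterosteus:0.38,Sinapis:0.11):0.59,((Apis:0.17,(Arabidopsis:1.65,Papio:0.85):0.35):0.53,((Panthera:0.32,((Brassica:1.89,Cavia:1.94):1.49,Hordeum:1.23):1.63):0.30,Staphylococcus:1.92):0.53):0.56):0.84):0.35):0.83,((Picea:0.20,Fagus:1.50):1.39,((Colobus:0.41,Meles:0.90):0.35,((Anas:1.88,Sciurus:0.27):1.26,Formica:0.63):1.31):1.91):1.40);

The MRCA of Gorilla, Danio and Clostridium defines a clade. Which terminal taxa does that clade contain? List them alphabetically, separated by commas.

Apis, Arabidopsis, Brassica, Camponotus, Cavia, Cedrus, Clostridium, Danio, Felis, Gasterosteus, Glossina, Gorilla, Hordeum, Otocyon, Panthera, Papio, Schizosaccharomyces, Sinapis, Staphylococcus, Turdus, Xenopus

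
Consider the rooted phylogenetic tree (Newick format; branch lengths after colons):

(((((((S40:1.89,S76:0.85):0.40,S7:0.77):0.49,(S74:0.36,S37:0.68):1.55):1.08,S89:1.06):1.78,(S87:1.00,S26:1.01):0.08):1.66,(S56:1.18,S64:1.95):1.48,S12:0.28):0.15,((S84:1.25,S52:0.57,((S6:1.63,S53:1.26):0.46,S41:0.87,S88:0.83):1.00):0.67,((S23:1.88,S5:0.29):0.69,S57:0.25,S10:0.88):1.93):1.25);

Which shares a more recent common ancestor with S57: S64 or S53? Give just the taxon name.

The MRCA of S57 and S53 subtends ((S84,S52,((S6,S53),S41,S88)),((S23,S5),S57,S10)) (10 taxa).
The MRCA of S57 and S64 is the root, subtending the entire tree (21 taxa).
The first is nested inside the second, so S57 shares a more recent common ancestor with S53.

S53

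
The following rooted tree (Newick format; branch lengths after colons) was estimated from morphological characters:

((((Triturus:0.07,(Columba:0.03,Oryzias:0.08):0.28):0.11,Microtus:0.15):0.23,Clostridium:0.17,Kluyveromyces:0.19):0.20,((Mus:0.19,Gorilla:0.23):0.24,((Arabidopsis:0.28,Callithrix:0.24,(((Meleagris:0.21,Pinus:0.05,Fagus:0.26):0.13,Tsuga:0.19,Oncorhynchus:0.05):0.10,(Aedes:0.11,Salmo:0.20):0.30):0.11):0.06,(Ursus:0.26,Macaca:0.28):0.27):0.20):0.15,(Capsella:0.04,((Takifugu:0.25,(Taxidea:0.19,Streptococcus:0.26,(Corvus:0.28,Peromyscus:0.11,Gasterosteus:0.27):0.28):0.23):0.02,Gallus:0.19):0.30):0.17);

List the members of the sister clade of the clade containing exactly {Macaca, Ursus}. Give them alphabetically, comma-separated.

The clade containing exactly {Macaca, Ursus} attaches to the tree at the node subtending ((Arabidopsis,Callithrix,(((Meleagris,Pinus,Fagus),Tsuga,Oncorhynchus),(Aedes,Salmo))),(Ursus,Macaca)).
The other lineage descending from that same node — the sister group — is (Arabidopsis,Callithrix,(((Meleagris,Pinus,Fagus),Tsuga,Oncorhynchus),(Aedes,Salmo))); its 9 tips in alphabetical order are the answer.

Aedes, Arabidopsis, Callithrix, Fagus, Meleagris, Oncorhynchus, Pinus, Salmo, Tsuga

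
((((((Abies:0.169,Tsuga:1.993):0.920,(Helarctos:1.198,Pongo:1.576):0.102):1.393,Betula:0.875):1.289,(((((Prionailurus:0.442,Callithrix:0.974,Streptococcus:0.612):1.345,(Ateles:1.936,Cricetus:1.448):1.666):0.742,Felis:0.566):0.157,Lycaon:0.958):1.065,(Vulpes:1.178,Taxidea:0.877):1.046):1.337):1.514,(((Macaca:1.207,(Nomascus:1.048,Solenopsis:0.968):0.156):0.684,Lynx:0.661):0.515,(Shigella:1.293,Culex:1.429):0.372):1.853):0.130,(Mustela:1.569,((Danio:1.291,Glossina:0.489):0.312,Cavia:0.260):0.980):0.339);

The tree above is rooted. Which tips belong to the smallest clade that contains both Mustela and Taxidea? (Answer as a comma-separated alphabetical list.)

Tracing Mustela: it sits inside (Mustela,((Danio,Glossina),Cavia)).
Tracing Taxidea: it sits inside (Vulpes,Taxidea).
The smallest clade enclosing both is the whole tree (their MRCA is the root), so the answer is all 24 tips in alphabetical order.

Abies, Ateles, Betula, Callithrix, Cavia, Cricetus, Culex, Danio, Felis, Glossina, Helarctos, Lycaon, Lynx, Macaca, Mustela, Nomascus, Pongo, Prionailurus, Shigella, Solenopsis, Streptococcus, Taxidea, Tsuga, Vulpes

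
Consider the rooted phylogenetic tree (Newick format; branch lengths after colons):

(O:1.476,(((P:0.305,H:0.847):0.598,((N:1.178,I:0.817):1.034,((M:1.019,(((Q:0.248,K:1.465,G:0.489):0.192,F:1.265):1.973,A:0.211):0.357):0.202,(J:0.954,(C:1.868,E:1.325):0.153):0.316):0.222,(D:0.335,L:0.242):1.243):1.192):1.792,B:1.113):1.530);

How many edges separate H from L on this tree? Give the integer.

The MRCA of H and L is the node subtending ((P,H),((N,I),((M,(((Q,K,G),F),A)),(J,(C,E))),(D,L))).
From H up to that node: 2 branches. From L up to the same node: 3 branches. Total: 2 + 3 = 5.

5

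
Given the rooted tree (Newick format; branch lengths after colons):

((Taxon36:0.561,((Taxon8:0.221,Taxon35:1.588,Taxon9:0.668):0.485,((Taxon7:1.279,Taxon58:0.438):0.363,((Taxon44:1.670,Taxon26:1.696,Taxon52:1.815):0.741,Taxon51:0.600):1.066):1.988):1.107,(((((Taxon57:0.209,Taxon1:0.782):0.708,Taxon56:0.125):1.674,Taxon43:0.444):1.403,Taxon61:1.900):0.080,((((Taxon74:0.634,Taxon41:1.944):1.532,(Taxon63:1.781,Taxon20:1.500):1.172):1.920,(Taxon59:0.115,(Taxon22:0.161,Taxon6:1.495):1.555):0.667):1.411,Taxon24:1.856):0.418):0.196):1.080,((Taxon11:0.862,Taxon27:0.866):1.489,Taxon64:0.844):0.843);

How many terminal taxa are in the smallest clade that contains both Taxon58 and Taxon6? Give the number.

23

The MRCA of Taxon58 and Taxon6 is the node subtending (Taxon36,((Taxon8,Taxon35,Taxon9),((Taxon7,Taxon58),((Taxon44,Taxon26,Taxon52),Taxon51))),(((((Taxon57,Taxon1),Taxon56),Taxon43),Taxon61),((((Taxon74,Taxon41),(Taxon63,Taxon20)),(Taxon59,(Taxon22,Taxon6))),Taxon24))).
That clade contains 23 terminal taxa: Taxon1, Taxon20, Taxon22, Taxon24, Taxon26, Taxon35, Taxon36, Taxon41, Taxon43, Taxon44, Taxon51, Taxon52, Taxon56, Taxon57, Taxon58, Taxon59, Taxon6, Taxon61, Taxon63, Taxon7, Taxon74, Taxon8, Taxon9.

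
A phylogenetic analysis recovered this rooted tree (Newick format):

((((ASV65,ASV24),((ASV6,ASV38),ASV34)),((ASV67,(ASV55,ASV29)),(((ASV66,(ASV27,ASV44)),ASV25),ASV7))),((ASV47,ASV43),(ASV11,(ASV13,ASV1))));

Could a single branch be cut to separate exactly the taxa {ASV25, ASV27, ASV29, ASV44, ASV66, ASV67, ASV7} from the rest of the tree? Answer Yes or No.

The MRCA of the listed taxa subtends ((ASV67,(ASV55,ASV29)),(((ASV66,(ASV27,ASV44)),ASV25),ASV7)).
That clade also contains ASV55, which is not in the proposed group, so the group is not monophyletic.

No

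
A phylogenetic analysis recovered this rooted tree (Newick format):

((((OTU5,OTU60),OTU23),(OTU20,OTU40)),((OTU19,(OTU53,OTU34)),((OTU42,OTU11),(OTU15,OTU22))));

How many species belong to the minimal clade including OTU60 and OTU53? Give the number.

The MRCA of OTU60 and OTU53 is the root, so the clade is the entire tree.
That clade contains 12 terminal taxa: OTU11, OTU15, OTU19, OTU20, OTU22, OTU23, OTU34, OTU40, OTU42, OTU5, OTU53, OTU60.

12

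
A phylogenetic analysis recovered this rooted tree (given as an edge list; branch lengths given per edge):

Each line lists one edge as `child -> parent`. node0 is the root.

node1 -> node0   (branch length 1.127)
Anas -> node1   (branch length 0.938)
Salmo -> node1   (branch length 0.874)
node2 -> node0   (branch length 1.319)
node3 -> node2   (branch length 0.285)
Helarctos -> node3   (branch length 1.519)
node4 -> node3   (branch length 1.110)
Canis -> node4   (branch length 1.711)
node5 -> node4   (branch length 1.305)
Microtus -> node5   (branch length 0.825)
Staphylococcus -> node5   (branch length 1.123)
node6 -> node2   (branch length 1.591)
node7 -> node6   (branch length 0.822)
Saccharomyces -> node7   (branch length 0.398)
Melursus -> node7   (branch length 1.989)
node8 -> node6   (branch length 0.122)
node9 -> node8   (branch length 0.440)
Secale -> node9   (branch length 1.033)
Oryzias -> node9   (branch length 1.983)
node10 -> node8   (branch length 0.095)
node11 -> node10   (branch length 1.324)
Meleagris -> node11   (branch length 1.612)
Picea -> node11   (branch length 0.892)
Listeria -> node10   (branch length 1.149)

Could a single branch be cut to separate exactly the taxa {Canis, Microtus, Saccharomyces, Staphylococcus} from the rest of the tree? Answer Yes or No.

No

The MRCA of the listed taxa subtends ((Helarctos,(Canis,(Microtus,Staphylococcus))),((Saccharomyces,Melursus),((Secale,Oryzias),((Meleagris,Picea),Listeria)))).
That clade also contains Helarctos, Listeria, Meleagris, Melursus, Oryzias, Picea, Secale, which are not in the proposed group, so the group is not monophyletic.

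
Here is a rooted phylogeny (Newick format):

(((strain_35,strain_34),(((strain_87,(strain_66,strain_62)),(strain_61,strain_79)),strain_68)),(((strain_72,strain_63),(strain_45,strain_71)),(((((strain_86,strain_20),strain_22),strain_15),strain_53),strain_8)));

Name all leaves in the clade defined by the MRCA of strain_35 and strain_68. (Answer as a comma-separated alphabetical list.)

Tracing strain_35: it sits inside (strain_35,strain_34).
Tracing strain_68: it sits inside (((strain_87,(strain_66,strain_62)),(strain_61,strain_79)),strain_68).
The smallest clade enclosing both is ((strain_35,strain_34),(((strain_87,(strain_66,strain_62)),(strain_61,strain_79)),strain_68)); the answer is its 8 terminal taxa in alphabetical order.

strain_34, strain_35, strain_61, strain_62, strain_66, strain_68, strain_79, strain_87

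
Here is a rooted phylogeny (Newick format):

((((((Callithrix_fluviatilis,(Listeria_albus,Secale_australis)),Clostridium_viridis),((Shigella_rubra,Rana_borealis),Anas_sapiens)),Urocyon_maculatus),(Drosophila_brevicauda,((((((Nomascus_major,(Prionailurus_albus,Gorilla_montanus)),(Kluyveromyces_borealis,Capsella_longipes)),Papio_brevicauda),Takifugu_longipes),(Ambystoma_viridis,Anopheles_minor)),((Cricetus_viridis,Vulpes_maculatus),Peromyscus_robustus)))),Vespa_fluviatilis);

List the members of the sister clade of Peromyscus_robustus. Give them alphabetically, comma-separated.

Cricetus_viridis, Vulpes_maculatus

Peromyscus_robustus attaches to the tree at the node subtending ((Cricetus_viridis,Vulpes_maculatus),Peromyscus_robustus).
The other lineage descending from that same node — the sister group — is (Cricetus_viridis,Vulpes_maculatus); its 2 tips in alphabetical order are the answer.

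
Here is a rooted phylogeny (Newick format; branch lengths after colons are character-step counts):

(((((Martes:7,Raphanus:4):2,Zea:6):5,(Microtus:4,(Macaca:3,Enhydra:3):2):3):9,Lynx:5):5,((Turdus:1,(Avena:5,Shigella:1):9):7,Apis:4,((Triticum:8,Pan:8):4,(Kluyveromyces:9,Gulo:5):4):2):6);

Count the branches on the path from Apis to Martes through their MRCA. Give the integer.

The MRCA of Apis and Martes is the root of the tree.
From Apis up to that node: 2 branches. From Martes up to the same node: 5 branches. Total: 2 + 5 = 7.

7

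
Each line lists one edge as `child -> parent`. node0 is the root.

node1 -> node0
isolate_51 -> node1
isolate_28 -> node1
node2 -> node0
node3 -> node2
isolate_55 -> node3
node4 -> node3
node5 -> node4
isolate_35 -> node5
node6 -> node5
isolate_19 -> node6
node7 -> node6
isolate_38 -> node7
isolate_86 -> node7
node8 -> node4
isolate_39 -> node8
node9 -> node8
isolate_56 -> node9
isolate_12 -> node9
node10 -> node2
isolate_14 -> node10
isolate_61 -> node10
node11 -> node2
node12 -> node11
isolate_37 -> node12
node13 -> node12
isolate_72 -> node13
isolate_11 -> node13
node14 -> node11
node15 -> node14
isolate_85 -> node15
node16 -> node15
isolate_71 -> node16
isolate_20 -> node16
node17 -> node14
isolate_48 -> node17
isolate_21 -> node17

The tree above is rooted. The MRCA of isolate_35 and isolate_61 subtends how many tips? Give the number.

18

The MRCA of isolate_35 and isolate_61 is the node subtending ((isolate_55,((isolate_35,(isolate_19,(isolate_38,isolate_86))),(isolate_39,(isolate_56,isolate_12)))),(isolate_14,isolate_61),((isolate_37,(isolate_72,isolate_11)),((isolate_85,(isolate_71,isolate_20)),(isolate_48,isolate_21)))).
That clade contains 18 terminal taxa: isolate_11, isolate_12, isolate_14, isolate_19, isolate_20, isolate_21, isolate_35, isolate_37, isolate_38, isolate_39, isolate_48, isolate_55, isolate_56, isolate_61, isolate_71, isolate_72, isolate_85, isolate_86.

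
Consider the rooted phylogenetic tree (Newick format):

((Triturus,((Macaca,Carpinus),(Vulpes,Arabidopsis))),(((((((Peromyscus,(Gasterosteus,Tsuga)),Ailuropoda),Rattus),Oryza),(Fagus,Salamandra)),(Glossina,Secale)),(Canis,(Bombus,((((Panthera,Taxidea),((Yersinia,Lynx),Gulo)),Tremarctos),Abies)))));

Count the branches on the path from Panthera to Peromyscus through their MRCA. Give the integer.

The MRCA of Panthera and Peromyscus is the node subtending (((((((Peromyscus,(Gasterosteus,Tsuga)),Ailuropoda),Rattus),Oryza),(Fagus,Salamandra)),(Glossina,Secale)),(Canis,(Bombus,((((Panthera,Taxidea),((Yersinia,Lynx),Gulo)),Tremarctos),Abies)))).
From Panthera up to that node: 7 branches. From Peromyscus up to the same node: 7 branches. Total: 7 + 7 = 14.

14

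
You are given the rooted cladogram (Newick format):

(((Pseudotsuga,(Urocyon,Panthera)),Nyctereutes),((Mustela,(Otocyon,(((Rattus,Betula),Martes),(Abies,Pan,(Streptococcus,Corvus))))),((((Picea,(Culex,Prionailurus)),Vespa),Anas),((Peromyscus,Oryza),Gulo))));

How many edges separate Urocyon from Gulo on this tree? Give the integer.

The MRCA of Urocyon and Gulo is the root of the tree.
From Urocyon up to that node: 4 branches. From Gulo up to the same node: 4 branches. Total: 4 + 4 = 8.

8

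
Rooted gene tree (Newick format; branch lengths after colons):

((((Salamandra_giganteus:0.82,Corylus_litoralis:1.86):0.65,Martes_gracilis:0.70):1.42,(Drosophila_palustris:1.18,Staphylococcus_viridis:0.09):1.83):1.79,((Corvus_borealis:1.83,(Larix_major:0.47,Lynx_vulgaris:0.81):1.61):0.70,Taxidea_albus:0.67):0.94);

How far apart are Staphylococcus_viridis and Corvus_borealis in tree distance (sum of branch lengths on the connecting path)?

The path runs Staphylococcus_viridis → … → MRCA → … → Corvus_borealis; the MRCA is the root of the tree.
Branch lengths along that path: 0.09 + 1.83 + 1.79 + 0.94 + 0.70 + 1.83 = 7.18.

7.18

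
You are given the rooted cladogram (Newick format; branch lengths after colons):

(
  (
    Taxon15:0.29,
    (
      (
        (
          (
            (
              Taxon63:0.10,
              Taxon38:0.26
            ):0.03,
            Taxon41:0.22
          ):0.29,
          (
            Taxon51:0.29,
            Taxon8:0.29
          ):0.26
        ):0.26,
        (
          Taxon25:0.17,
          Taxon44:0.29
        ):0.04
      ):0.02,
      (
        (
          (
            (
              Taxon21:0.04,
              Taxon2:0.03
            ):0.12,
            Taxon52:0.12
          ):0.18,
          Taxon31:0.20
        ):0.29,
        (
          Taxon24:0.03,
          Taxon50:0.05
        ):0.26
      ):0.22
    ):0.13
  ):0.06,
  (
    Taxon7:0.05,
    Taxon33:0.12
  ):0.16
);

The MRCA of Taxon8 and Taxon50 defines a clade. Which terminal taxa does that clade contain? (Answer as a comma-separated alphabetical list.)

Taxon2, Taxon21, Taxon24, Taxon25, Taxon31, Taxon38, Taxon41, Taxon44, Taxon50, Taxon51, Taxon52, Taxon63, Taxon8

Tracing Taxon8: it sits inside (Taxon51,Taxon8).
Tracing Taxon50: it sits inside (Taxon24,Taxon50).
The smallest clade enclosing both is (((((Taxon63,Taxon38),Taxon41),(Taxon51,Taxon8)),(Taxon25,Taxon44)),((((Taxon21,Taxon2),Taxon52),Taxon31),(Taxon24,Taxon50))); the answer is its 13 terminal taxa in alphabetical order.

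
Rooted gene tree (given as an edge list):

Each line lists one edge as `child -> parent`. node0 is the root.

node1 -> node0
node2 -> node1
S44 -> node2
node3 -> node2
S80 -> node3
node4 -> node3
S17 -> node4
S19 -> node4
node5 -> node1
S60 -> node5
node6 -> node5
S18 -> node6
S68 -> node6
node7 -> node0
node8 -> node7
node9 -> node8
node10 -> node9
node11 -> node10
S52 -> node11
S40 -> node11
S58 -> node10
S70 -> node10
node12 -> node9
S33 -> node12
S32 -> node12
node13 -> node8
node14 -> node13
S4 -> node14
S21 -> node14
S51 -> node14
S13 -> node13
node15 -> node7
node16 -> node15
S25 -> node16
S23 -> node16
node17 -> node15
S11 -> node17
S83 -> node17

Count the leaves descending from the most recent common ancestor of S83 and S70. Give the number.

The MRCA of S83 and S70 is the node subtending (((((S52,S40),S58,S70),(S33,S32)),((S4,S21,S51),S13)),((S25,S23),(S11,S83))).
That clade contains 14 terminal taxa: S11, S13, S21, S23, S25, S32, S33, S4, S40, S51, S52, S58, S70, S83.

14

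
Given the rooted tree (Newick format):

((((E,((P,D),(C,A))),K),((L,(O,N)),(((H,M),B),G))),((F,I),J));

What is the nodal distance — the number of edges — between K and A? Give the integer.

The MRCA of K and A is the node subtending ((E,((P,D),(C,A))),K).
From K up to that node: 1 branch. From A up to the same node: 4 branches. Total: 1 + 4 = 5.

5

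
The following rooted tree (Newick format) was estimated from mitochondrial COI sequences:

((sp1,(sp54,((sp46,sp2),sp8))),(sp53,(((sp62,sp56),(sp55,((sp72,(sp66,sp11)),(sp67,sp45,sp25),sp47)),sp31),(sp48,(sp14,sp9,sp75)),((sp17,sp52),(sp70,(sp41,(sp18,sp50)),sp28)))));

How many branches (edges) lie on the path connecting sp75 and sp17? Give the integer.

6

The MRCA of sp75 and sp17 is the node subtending (((sp62,sp56),(sp55,((sp72,(sp66,sp11)),(sp67,sp45,sp25),sp47)),sp31),(sp48,(sp14,sp9,sp75)),((sp17,sp52),(sp70,(sp41,(sp18,sp50)),sp28))).
From sp75 up to that node: 3 branches. From sp17 up to the same node: 3 branches. Total: 3 + 3 = 6.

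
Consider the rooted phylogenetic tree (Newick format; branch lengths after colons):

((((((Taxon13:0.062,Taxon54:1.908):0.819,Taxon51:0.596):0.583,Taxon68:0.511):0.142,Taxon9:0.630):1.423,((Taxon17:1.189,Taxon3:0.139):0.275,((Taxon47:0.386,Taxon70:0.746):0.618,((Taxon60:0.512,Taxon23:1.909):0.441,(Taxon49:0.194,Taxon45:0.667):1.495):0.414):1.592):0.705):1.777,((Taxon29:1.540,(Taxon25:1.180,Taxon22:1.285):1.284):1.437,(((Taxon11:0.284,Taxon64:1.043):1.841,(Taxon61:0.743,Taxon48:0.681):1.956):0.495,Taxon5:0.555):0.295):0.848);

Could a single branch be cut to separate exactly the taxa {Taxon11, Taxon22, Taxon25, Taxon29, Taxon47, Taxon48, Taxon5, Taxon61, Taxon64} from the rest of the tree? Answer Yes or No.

No

The MRCA of the listed taxa is the root, so the smallest clade containing them is the whole tree.
That clade also contains Taxon13, Taxon17, Taxon23, Taxon3, Taxon45, Taxon49, Taxon51, Taxon54, Taxon60, Taxon68, Taxon70, Taxon9, which are not in the proposed group, so the group is not monophyletic.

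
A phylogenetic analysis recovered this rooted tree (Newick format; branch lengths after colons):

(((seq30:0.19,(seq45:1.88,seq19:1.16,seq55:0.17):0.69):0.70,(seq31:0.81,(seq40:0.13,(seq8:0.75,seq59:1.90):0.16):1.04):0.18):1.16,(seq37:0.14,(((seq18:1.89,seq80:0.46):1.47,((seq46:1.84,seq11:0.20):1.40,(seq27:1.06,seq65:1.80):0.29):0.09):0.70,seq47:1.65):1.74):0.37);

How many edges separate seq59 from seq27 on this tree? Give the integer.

11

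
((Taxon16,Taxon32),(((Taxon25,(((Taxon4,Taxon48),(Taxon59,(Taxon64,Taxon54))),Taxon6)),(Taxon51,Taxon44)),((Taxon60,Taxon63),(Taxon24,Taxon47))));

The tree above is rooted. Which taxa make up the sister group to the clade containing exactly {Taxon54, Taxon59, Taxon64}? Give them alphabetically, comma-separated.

Taxon4, Taxon48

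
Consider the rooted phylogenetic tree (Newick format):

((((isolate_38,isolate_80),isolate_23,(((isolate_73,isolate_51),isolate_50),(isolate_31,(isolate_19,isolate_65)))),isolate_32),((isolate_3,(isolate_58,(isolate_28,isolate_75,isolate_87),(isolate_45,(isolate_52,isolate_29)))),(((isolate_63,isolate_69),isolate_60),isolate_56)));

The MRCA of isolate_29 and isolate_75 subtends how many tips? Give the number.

7

The MRCA of isolate_29 and isolate_75 is the node subtending (isolate_58,(isolate_28,isolate_75,isolate_87),(isolate_45,(isolate_52,isolate_29))).
That clade contains 7 terminal taxa: isolate_28, isolate_29, isolate_45, isolate_52, isolate_58, isolate_75, isolate_87.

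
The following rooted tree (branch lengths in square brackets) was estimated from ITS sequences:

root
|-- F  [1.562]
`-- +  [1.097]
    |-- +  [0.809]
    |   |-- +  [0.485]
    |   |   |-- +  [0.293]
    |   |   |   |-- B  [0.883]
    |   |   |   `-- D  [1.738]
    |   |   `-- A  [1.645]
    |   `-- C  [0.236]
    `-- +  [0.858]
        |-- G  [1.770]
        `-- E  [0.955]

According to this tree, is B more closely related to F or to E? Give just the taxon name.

E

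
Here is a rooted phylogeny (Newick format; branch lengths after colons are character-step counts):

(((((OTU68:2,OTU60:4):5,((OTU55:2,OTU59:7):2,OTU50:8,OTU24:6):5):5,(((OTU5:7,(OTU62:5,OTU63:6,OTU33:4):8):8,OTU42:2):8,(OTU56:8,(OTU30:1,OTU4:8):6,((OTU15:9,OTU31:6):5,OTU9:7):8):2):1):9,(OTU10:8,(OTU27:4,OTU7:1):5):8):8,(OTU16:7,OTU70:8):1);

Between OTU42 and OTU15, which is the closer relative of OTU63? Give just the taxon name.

The MRCA of OTU63 and OTU42 subtends ((OTU5,(OTU62,OTU63,OTU33)),OTU42) (5 taxa).
The MRCA of OTU63 and OTU15 subtends (((OTU5,(OTU62,OTU63,OTU33)),OTU42),(OTU56,(OTU30,OTU4),((OTU15,OTU31),OTU9))) (11 taxa).
The first is nested inside the second, so OTU63 shares a more recent common ancestor with OTU42.

OTU42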